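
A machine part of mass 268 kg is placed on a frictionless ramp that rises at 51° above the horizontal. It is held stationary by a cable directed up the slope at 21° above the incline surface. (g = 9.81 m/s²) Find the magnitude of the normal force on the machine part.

N ≈ 870 N

Take axes along and perpendicular to the incline. Weight components: W sin 51° = 2043 N down-slope, W cos 51° = 1655 N into the surface.
Along incline: T cos 21° = W sin 51° → T = 2189 N.
Perpendicular: N = W cos 51° − T sin 21° = 870.2 N.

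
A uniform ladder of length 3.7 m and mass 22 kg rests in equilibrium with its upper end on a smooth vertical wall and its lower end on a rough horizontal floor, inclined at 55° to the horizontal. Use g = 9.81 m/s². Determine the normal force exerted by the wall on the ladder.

N_wall ≈ 75.6 N

Torques about the foot: N_wall · 3.7 sin 55° = 22×9.81×1.85 cos 55° → N_wall = 75.559 N.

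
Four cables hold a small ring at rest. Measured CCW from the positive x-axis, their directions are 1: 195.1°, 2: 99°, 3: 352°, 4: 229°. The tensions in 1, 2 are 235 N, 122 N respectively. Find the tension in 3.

Resolve: ΣF_x = 235 cos 195.1° + 122 cos 99° + T_3 cos 352° + T_4 cos 229° = 0.
        ΣF_y = 235 sin 195.1° + 122 sin 99° + T_3 sin 352° + T_4 sin 229° = 0.
The known terms sum to (-246, 59.28) N, so 0.9903 T_3 − 0.6561 T_4 = 246 and -0.1392 T_3 − 0.7547 T_4 = -59.28.
Solving simultaneously: T_3 = 267.7 N, T_4 = 29.18 N.

T_3 ≈ 268 N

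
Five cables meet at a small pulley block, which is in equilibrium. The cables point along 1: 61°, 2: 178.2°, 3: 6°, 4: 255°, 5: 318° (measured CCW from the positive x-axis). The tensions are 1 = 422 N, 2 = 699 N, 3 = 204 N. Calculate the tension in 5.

Resolve: ΣF_x = 422 cos 61° + 699 cos 178.2° + 204 cos 6° + T_4 cos 255° + T_5 cos 318° = 0.
        ΣF_y = 422 sin 61° + 699 sin 178.2° + 204 sin 6° + T_4 sin 255° + T_5 sin 318° = 0.
The known terms sum to (-291.2, 412.4) N, so -0.2588 T_4 + 0.7431 T_5 = 291.2 and -0.9659 T_4 − 0.6691 T_5 = -412.4.
Solving simultaneously: T_4 = 125.3 N, T_5 = 435.5 N.

T_5 ≈ 435 N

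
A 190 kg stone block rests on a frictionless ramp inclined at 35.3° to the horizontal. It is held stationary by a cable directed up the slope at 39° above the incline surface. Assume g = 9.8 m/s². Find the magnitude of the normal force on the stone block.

N ≈ 648 N

Take axes along and perpendicular to the incline. Weight components: W sin 35.3° = 1076 N down-slope, W cos 35.3° = 1520 N into the surface.
Along incline: T cos 39° = W sin 35.3° → T = 1385 N.
Perpendicular: N = W cos 35.3° − T sin 39° = 648.3 N.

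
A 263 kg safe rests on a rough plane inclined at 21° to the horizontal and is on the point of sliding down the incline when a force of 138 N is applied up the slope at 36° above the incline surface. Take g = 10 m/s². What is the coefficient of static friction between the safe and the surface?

On the verge of sliding down the incline, friction is at its maximum μN and acts up the slope.
Perpendicular to incline: N = W cos 21° − P sin 36° = 2455 − 81.11 = 2374 N.
Along incline: P cos 36° + μN = W sin 21° → μ = (W sin 21° − P cos 36°) / N = 0.35.

μ ≈ 0.350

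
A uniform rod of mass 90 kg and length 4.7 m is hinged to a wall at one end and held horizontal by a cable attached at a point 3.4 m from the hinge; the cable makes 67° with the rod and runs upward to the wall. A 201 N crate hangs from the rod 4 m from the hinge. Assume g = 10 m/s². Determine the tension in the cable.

T ≈ 933 N

Take torques about the hinge: T sin 67° · 3.4 = 90×10×2.35 + 201×4 = 2919 N·m.
So T = 2919 / (0.9205 × 3.4) = 932.67 N.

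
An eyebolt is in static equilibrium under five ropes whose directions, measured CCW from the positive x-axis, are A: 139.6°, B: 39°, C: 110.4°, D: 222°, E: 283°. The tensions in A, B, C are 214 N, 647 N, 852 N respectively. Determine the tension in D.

T_D ≈ 394 N

Resolve: ΣF_x = 214 cos 139.6° + 647 cos 39° + 852 cos 110.4° + T_D cos 222° + T_E cos 283° = 0.
        ΣF_y = 214 sin 139.6° + 647 sin 39° + 852 sin 110.4° + T_D sin 222° + T_E sin 283° = 0.
The known terms sum to (42.86, 1344) N, so -0.7431 T_D + 0.2250 T_E = -42.86 and -0.6691 T_D − 0.9744 T_E = -1344.
Solving simultaneously: T_D = 393.5 N, T_E = 1110 N.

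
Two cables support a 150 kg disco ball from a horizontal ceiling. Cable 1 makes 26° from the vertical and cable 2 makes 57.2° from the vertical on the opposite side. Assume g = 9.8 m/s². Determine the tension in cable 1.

T_1 ≈ 1240 N

Angles from the horizontal: cable 1 is 90° − 26° = 64°, cable 2 is 90° − 57.2° = 32.8°.
Weight W = 150 × 9.8 = 1470 N acts straight down.
Horizontal: T_1 cos 64° = T_2 cos 32.8°  →  T_2 = 0.5215 T_1.
Vertical: T_1 sin 64° + T_2 sin 32.8° = 1470.
Substituting the horizontal relation into the vertical equation gives 1.181 T_1 = 1470, so T_1 = 1244 N.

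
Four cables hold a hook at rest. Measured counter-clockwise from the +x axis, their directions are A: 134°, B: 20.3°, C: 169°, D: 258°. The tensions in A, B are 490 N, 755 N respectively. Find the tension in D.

T_D ≈ 673 N

Resolve: ΣF_x = 490 cos 134° + 755 cos 20.3° + T_C cos 169° + T_D cos 258° = 0.
        ΣF_y = 490 sin 134° + 755 sin 20.3° + T_C sin 169° + T_D sin 258° = 0.
The known terms sum to (367.7, 614.4) N, so -0.9816 T_C − 0.2079 T_D = -367.7 and 0.1908 T_C − 0.9781 T_D = -614.4.
Solving simultaneously: T_C = 232 N, T_D = 673.4 N.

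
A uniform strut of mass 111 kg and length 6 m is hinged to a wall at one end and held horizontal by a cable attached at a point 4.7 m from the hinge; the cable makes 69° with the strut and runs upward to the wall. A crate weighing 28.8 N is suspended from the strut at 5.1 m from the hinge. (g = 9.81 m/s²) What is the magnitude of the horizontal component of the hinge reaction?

H_x ≈ 279 N

Take torques about the hinge: T sin 69° · 4.7 = 111×9.81×3 + 28.8×5.1 = 3413.6 N·m.
So T = 3413.6 / (0.9336 × 4.7) = 777.97 N.
ΣF_x = 0: H_x = T cos 69° = 278.8 N.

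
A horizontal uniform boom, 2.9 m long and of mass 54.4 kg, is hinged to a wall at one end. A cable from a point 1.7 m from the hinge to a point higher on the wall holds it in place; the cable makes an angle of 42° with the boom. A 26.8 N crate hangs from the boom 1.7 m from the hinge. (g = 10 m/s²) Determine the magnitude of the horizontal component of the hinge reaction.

H_x ≈ 545 N

Take torques about the hinge: T sin 42° · 1.7 = 54.4×10×1.45 + 26.8×1.7 = 834.36 N·m.
So T = 834.36 / (0.6691 × 1.7) = 733.49 N.
ΣF_x = 0: H_x = T cos 42° = 545.09 N.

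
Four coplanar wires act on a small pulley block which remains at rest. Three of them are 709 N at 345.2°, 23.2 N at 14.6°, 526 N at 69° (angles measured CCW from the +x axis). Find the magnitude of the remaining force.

Sum the known components: ΣF_x = 896.4 N, ΣF_y = 315.8 N.
For equilibrium the remaining force must supply (−ΣF_x, −ΣF_y) = (-896.4, -315.8) N.
Magnitude = √((-896.4)² + (-315.8)²) = 950.4 N; direction = atan2(-315.8, -896.4) = 199.4°.

F ≈ 950 N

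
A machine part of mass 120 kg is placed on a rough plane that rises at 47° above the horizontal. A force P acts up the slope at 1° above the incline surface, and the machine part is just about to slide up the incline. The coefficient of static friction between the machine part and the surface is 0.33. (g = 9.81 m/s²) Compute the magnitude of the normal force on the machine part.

N ≈ 783 N

On the verge of sliding up the incline, friction equals μN and acts down the slope.
Perpendicular: N + P sin 1° = W cos 47° = 802.8 N.
Along incline: P cos 1° = W sin 47° + μN  with W sin 47° = 860.9 N.
Solving the pair for P and N: P = 1120 N, N = 783.3 N (and f = μN = 258.5 N).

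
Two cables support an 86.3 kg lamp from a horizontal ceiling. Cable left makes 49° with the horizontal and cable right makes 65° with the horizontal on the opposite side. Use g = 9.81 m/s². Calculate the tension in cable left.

T_left ≈ 392 N

Weight W = 86.3 × 9.81 = 846.6 N acts straight down.
Horizontal: T_left cos 49° = T_right cos 65°  →  T_right = 1.552 T_left.
Vertical: T_left sin 49° + T_right sin 65° = 846.6.
Substituting the horizontal relation into the vertical equation gives 2.162 T_left = 846.6, so T_left = 391.6 N.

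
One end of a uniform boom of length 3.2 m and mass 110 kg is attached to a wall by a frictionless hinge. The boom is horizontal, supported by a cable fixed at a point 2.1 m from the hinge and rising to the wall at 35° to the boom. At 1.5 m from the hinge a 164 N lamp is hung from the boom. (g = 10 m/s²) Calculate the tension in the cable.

T ≈ 1670 N

Take torques about the hinge: T sin 35° · 2.1 = 110×10×1.6 + 164×1.5 = 2006 N·m.
So T = 2006 / (0.5736 × 2.1) = 1665.4 N.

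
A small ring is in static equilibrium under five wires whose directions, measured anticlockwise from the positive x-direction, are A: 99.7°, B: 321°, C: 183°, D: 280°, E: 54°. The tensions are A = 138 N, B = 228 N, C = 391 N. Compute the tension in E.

T_E ≈ 331 N

Resolve: ΣF_x = 138 cos 99.7° + 228 cos 321° + 391 cos 183° + T_D cos 280° + T_E cos 54° = 0.
        ΣF_y = 138 sin 99.7° + 228 sin 321° + 391 sin 183° + T_D sin 280° + T_E sin 54° = 0.
The known terms sum to (-236.5, -27.92) N, so 0.1736 T_D + 0.5878 T_E = 236.5 and -0.9848 T_D + 0.8090 T_E = 27.92.
Solving simultaneously: T_D = 243.2 N, T_E = 330.6 N.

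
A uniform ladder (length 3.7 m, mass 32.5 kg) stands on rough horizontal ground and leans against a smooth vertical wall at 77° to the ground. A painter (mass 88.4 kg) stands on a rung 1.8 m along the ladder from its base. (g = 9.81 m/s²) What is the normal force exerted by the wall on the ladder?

N_wall ≈ 134 N

Torques about the foot: N_wall · 3.7 sin 77° = 32.5×9.81×1.85 cos 77° + 88.4×9.81×1.8 cos 77° → N_wall = 134.2 N.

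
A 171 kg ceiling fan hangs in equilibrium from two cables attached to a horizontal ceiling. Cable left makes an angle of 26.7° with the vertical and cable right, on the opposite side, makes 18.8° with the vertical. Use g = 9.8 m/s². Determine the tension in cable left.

Angles from the horizontal: cable left is 90° − 26.7° = 63.3°, cable right is 90° − 18.8° = 71.2°.
Weight W = 171 × 9.8 = 1676 N acts straight down.
Horizontal: T_left cos 63.3° = T_right cos 71.2°  →  T_right = 1.394 T_left.
Vertical: T_left sin 63.3° + T_right sin 71.2° = 1676.
Substituting the horizontal relation into the vertical equation gives 2.213 T_left = 1676, so T_left = 757.2 N.

T_left ≈ 757 N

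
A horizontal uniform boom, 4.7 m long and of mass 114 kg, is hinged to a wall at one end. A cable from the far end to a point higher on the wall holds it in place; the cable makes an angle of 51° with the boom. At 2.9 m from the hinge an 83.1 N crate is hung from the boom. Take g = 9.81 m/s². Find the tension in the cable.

T ≈ 785 N

Take torques about the hinge: T sin 51° · 4.7 = 114×9.81×2.35 + 83.1×2.9 = 2869.1 N·m.
So T = 2869.1 / (0.7771 × 4.7) = 785.5 N.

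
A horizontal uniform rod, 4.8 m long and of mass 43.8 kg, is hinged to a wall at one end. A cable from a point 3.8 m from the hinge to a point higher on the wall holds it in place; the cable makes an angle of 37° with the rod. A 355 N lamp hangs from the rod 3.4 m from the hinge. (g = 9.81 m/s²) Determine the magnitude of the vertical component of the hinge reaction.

|H_y| ≈ 196 N

Take torques about the hinge: T sin 37° · 3.8 = 43.8×9.81×2.4 + 355×3.4 = 2238.2 N·m.
So T = 2238.2 / (0.6018 × 3.8) = 978.72 N.
ΣF_y = 0: H_y = (43.8×9.81 + 355) − T sin 37° = 784.68 − 589.01 = 195.67 N.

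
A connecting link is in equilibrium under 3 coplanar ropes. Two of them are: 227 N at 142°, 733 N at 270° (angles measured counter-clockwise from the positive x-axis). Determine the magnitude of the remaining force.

Sum the known components: ΣF_x = -178.9 N, ΣF_y = -593.2 N.
For equilibrium the remaining force must supply (−ΣF_x, −ΣF_y) = (178.9, 593.2) N.
Magnitude = √((178.9)² + (593.2)²) = 619.6 N; direction = atan2(593.2, 178.9) = 73.2°.

F ≈ 620 N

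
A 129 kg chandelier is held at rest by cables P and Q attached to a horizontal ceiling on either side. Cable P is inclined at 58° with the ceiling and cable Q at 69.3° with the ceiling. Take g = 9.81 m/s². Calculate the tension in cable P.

T_P ≈ 562 N

Weight W = 129 × 9.81 = 1265 N acts straight down.
Horizontal: T_P cos 58° = T_Q cos 69.3°  →  T_Q = 1.499 T_P.
Vertical: T_P sin 58° + T_Q sin 69.3° = 1265.
Substituting the horizontal relation into the vertical equation gives 2.25 T_P = 1265, so T_P = 562.3 N.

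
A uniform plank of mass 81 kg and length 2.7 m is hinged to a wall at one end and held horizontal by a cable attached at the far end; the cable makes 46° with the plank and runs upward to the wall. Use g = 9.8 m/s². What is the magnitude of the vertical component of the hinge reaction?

Take torques about the hinge: T sin 46° · 2.7 = 81×9.8×1.35 = 1071.6 N·m.
So T = 1071.6 / (0.7193 × 2.7) = 551.76 N.
ΣF_y = 0: H_y = (81×9.8) − T sin 46° = 793.8 − 396.9 = 396.9 N.

|H_y| ≈ 397 N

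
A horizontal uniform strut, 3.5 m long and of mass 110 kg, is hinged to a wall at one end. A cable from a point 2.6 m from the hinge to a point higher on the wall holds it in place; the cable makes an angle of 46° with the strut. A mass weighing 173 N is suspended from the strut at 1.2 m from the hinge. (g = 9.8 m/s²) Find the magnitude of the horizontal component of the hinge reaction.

H_x ≈ 778 N

Take torques about the hinge: T sin 46° · 2.6 = 110×9.8×1.75 + 173×1.2 = 2094.1 N·m.
So T = 2094.1 / (0.7193 × 2.6) = 1119.7 N.
ΣF_x = 0: H_x = T cos 46° = 777.79 N.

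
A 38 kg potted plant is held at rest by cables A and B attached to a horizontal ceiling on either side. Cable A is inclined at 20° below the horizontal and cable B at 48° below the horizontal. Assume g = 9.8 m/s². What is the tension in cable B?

Weight W = 38 × 9.8 = 372.4 N acts straight down.
Horizontal: T_A cos 20° = T_B cos 48°  →  T_A = 0.7121 T_B.
Vertical: T_A sin 20° + T_B sin 48° = 372.4.
Substituting the horizontal relation into the vertical equation gives 0.9867 T_B = 372.4, so T_B = 377.4 N.

T_B ≈ 377 N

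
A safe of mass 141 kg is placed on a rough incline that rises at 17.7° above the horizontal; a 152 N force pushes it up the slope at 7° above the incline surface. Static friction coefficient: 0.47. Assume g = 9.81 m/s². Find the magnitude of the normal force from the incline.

N ≈ 1300 N

Axes along / perpendicular to the incline. W sin 17.7° = 420.5 N down-slope; W cos 17.7° = 1318 N into the surface.
Perpendicular: N = W cos 17.7° − P sin 7° = 1318 − 18.52 = 1299 N.
Along incline: P cos 7° + f = W sin 17.7° (friction acts up-slope) → f = 420.5 − 150.9 = 269.7 N.
|f| = 269.7 N ≤ μN = 610.6 N, so the safe is indeed static.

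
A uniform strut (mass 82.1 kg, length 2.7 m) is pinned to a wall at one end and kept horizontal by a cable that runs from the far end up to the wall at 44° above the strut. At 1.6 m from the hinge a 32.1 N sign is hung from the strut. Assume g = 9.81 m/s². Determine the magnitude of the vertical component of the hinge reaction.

|H_y| ≈ 416 N

Take torques about the hinge: T sin 44° · 2.7 = 82.1×9.81×1.35 + 32.1×1.6 = 1138.7 N·m.
So T = 1138.7 / (0.6947 × 2.7) = 607.09 N.
ΣF_y = 0: H_y = (82.1×9.81 + 32.1) − T sin 44° = 837.5 − 421.72 = 415.78 N.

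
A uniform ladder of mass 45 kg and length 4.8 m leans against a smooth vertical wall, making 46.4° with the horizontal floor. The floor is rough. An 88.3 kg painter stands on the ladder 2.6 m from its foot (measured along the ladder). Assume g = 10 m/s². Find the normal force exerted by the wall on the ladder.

N_wall ≈ 670 N

Torques about the foot: N_wall · 4.8 sin 46.4° = 45×10×2.4 cos 46.4° + 88.3×10×2.6 cos 46.4° → N_wall = 669.74 N.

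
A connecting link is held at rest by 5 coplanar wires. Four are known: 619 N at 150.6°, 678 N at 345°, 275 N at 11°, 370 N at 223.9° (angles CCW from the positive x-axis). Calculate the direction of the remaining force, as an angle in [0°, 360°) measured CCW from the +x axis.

Sum the known components: ΣF_x = 119 N, ΣF_y = -75.7 N.
For equilibrium the remaining force must supply (−ΣF_x, −ΣF_y) = (-119, 75.7) N.
Magnitude = √((-119)² + (75.7)²) = 141 N; direction = atan2(75.7, -119) = 147.5°.

θ ≈ 148°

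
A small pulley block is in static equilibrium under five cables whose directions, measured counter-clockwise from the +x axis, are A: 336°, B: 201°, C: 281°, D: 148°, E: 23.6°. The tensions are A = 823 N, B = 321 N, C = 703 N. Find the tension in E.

T_E ≈ 795 N

Resolve: ΣF_x = 823 cos 336° + 321 cos 201° + 703 cos 281° + T_D cos 148° + T_E cos 23.6° = 0.
        ΣF_y = 823 sin 336° + 321 sin 201° + 703 sin 281° + T_D sin 148° + T_E sin 23.6° = 0.
The known terms sum to (586.3, -1140) N, so -0.8480 T_D + 0.9164 T_E = -586.3 and 0.5299 T_D + 0.4003 T_E = 1140.
Solving simultaneously: T_D = 1550 N, T_E = 795 N.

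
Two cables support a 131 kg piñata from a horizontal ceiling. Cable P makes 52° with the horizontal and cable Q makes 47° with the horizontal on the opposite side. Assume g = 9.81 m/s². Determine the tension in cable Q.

T_Q ≈ 801 N

Weight W = 131 × 9.81 = 1285 N acts straight down.
Horizontal: T_P cos 52° = T_Q cos 47°  →  T_P = 1.108 T_Q.
Vertical: T_P sin 52° + T_Q sin 47° = 1285.
Substituting the horizontal relation into the vertical equation gives 1.604 T_Q = 1285, so T_Q = 801.1 N.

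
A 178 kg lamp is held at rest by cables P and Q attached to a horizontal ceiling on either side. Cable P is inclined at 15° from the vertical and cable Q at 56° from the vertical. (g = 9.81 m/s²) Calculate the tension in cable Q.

Angles from the horizontal: cable P is 90° − 15° = 75°, cable Q is 90° − 56° = 34°.
Weight W = 178 × 9.81 = 1746 N acts straight down.
Horizontal: T_P cos 75° = T_Q cos 34°  →  T_P = 3.203 T_Q.
Vertical: T_P sin 75° + T_Q sin 34° = 1746.
Substituting the horizontal relation into the vertical equation gives 3.653 T_Q = 1746, so T_Q = 478 N.

T_Q ≈ 478 N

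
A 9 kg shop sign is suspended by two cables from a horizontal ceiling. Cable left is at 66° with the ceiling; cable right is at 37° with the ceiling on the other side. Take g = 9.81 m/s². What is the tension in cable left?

Weight W = 9 × 9.81 = 88.29 N acts straight down.
Horizontal: T_left cos 66° = T_right cos 37°  →  T_right = 0.5093 T_left.
Vertical: T_left sin 66° + T_right sin 37° = 88.29.
Substituting the horizontal relation into the vertical equation gives 1.22 T_left = 88.29, so T_left = 72.37 N.

T_left ≈ 72.4 N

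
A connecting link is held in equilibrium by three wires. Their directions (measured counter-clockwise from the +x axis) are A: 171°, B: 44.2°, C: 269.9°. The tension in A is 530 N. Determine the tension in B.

Resolve: ΣF_x = 530 cos 171° + T_B cos 44.2° + T_C cos 269.9° = 0.
        ΣF_y = 530 sin 171° + T_B sin 44.2° + T_C sin 269.9° = 0.
The known terms sum to (-523.5, 82.91) N, so 0.7169 T_B − 0.0017 T_C = 523.5 and 0.6972 T_B − 1.0000 T_C = -82.91.
Solving simultaneously: T_B = 731.6 N, T_C = 593 N.

T_B ≈ 732 N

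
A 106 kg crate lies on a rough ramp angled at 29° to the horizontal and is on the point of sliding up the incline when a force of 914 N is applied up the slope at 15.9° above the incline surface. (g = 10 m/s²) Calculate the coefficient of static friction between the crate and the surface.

On the verge of sliding up the incline, friction is at its maximum μN and acts down the slope.
Perpendicular to incline: N = W cos 29° − P sin 15.9° = 927.1 − 250.4 = 676.7 N.
Along incline: P cos 15.9° − μN = W sin 29° → μ = −(W sin 29° − P cos 15.9°) / N = 0.5396.

μ ≈ 0.540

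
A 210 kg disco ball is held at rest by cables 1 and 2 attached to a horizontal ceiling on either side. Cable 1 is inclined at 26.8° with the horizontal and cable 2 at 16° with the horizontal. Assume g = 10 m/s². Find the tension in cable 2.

Weight W = 210 × 10 = 2100 N acts straight down.
Horizontal: T_1 cos 26.8° = T_2 cos 16°  →  T_1 = 1.077 T_2.
Vertical: T_1 sin 26.8° + T_2 sin 16° = 2100.
Substituting the horizontal relation into the vertical equation gives 0.7612 T_2 = 2100, so T_2 = 2759 N.

T_2 ≈ 2760 N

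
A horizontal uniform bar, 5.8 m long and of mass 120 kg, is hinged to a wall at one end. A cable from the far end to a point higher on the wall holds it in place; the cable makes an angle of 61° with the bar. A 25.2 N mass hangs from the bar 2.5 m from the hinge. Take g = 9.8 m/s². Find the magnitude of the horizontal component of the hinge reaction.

H_x ≈ 332 N

Take torques about the hinge: T sin 61° · 5.8 = 120×9.8×2.9 + 25.2×2.5 = 3473.4 N·m.
So T = 3473.4 / (0.8746 × 5.8) = 684.71 N.
ΣF_x = 0: H_x = T cos 61° = 331.95 N.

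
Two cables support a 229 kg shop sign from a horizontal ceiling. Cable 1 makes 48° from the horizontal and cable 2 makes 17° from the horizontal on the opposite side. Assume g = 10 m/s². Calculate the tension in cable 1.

Weight W = 229 × 10 = 2290 N acts straight down.
Horizontal: T_1 cos 48° = T_2 cos 17°  →  T_2 = 0.6997 T_1.
Vertical: T_1 sin 48° + T_2 sin 17° = 2290.
Substituting the horizontal relation into the vertical equation gives 0.9477 T_1 = 2290, so T_1 = 2416 N.

T_1 ≈ 2420 N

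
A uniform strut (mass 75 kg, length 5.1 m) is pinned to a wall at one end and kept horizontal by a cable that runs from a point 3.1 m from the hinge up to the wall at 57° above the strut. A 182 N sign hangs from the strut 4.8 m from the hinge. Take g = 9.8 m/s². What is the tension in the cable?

T ≈ 1060 N

Take torques about the hinge: T sin 57° · 3.1 = 75×9.8×2.55 + 182×4.8 = 2747.8 N·m.
So T = 2747.8 / (0.8387 × 3.1) = 1056.9 N.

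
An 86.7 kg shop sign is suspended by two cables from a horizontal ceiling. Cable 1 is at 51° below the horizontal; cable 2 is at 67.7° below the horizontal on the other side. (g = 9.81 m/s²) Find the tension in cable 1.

Weight W = 86.7 × 9.81 = 850.5 N acts straight down.
Horizontal: T_1 cos 51° = T_2 cos 67.7°  →  T_2 = 1.658 T_1.
Vertical: T_1 sin 51° + T_2 sin 67.7° = 850.5.
Substituting the horizontal relation into the vertical equation gives 2.312 T_1 = 850.5, so T_1 = 367.9 N.

T_1 ≈ 368 N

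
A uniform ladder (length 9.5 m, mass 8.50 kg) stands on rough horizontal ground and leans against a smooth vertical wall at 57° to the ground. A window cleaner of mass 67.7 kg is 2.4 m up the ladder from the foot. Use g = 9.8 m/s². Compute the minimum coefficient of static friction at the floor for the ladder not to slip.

μ_min ≈ 0.182

ΣF_y = 0: N_floor = 8.50×9.8 + 67.7×9.8 = 746.76 N.
Torques about the foot: N_wall · 9.5 sin 57° = 8.50×9.8×4.75 cos 57° + 67.7×9.8×2.4 cos 57° → N_wall = 135.9 N.
ΣF_x = 0: f_floor = N_wall = 135.9 N.
μ_min = f_floor / N_floor = 135.9 / 746.76 = 0.182.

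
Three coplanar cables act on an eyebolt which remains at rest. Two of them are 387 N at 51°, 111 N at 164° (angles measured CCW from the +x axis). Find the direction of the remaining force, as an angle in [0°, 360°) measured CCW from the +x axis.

θ ≈ 248°

Sum the known components: ΣF_x = 136.8 N, ΣF_y = 331.4 N.
For equilibrium the remaining force must supply (−ΣF_x, −ΣF_y) = (-136.8, -331.4) N.
Magnitude = √((-136.8)² + (-331.4)²) = 358.5 N; direction = atan2(-331.4, -136.8) = 247.6°.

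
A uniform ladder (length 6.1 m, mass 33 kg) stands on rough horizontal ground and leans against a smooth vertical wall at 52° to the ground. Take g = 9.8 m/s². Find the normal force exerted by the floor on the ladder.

ΣF_y = 0: N_floor = 33×9.8 = 323.4 N.

N_floor ≈ 323 N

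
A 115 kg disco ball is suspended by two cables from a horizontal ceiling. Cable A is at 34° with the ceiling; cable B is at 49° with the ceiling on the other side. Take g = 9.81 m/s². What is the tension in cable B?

Weight W = 115 × 9.81 = 1128 N acts straight down.
Horizontal: T_A cos 34° = T_B cos 49°  →  T_A = 0.7914 T_B.
Vertical: T_A sin 34° + T_B sin 49° = 1128.
Substituting the horizontal relation into the vertical equation gives 1.197 T_B = 1128, so T_B = 942.3 N.

T_B ≈ 942 N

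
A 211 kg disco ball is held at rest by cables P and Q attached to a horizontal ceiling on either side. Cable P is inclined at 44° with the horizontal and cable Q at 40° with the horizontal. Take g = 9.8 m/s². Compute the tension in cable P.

T_P ≈ 1590 N

Weight W = 211 × 9.8 = 2068 N acts straight down.
Horizontal: T_P cos 44° = T_Q cos 40°  →  T_Q = 0.939 T_P.
Vertical: T_P sin 44° + T_Q sin 40° = 2068.
Substituting the horizontal relation into the vertical equation gives 1.298 T_P = 2068, so T_P = 1593 N.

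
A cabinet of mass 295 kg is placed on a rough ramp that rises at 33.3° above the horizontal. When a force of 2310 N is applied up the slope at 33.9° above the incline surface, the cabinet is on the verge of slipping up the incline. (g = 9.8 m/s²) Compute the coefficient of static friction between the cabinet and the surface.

On the verge of sliding up the incline, friction is at its maximum μN and acts down the slope.
Perpendicular to incline: N = W cos 33.3° − P sin 33.9° = 2416 − 1288 = 1128 N.
Along incline: P cos 33.9° − μN = W sin 33.3° → μ = −(W sin 33.3° − P cos 33.9°) / N = 0.2927.

μ ≈ 0.293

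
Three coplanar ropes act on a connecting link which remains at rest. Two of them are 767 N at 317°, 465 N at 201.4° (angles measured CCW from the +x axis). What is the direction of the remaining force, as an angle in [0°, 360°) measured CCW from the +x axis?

Sum the known components: ΣF_x = 128 N, ΣF_y = -692.8 N.
For equilibrium the remaining force must supply (−ΣF_x, −ΣF_y) = (-128, 692.8) N.
Magnitude = √((-128)² + (692.8)²) = 704.5 N; direction = atan2(692.8, -128) = 100.5°.

θ ≈ 100°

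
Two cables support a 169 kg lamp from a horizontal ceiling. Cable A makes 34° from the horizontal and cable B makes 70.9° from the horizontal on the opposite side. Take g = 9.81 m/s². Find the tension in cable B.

Weight W = 169 × 9.81 = 1658 N acts straight down.
Horizontal: T_A cos 34° = T_B cos 70.9°  →  T_A = 0.3947 T_B.
Vertical: T_A sin 34° + T_B sin 70.9° = 1658.
Substituting the horizontal relation into the vertical equation gives 1.166 T_B = 1658, so T_B = 1422 N.

T_B ≈ 1420 N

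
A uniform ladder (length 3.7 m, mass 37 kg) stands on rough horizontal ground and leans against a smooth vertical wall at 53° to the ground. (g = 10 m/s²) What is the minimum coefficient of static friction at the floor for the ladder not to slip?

μ_min ≈ 0.377

ΣF_y = 0: N_floor = 37×10 = 370 N.
Torques about the foot: N_wall · 3.7 sin 53° = 37×10×1.85 cos 53° → N_wall = 139.41 N.
ΣF_x = 0: f_floor = N_wall = 139.41 N.
μ_min = f_floor / N_floor = 139.41 / 370 = 0.3768.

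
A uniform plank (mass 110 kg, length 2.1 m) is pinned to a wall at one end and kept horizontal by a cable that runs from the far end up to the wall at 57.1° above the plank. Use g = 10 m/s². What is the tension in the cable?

T ≈ 655 N

Take torques about the hinge: T sin 57.1° · 2.1 = 110×10×1.05 = 1155 N·m.
So T = 1155 / (0.8396 × 2.1) = 655.06 N.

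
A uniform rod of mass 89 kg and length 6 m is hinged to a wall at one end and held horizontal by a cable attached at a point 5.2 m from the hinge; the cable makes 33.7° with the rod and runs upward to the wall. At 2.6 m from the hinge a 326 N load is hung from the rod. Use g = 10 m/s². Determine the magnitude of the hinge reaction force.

|H| ≈ 1150 N

Take torques about the hinge: T sin 33.7° · 5.2 = 89×10×3 + 326×2.6 = 3517.6 N·m.
So T = 3517.6 / (0.5548 × 5.2) = 1219.2 N.
ΣF_x = 0: H_x = T cos 33.7° = 1014.3 N.
ΣF_y = 0: H_y = (89×10 + 326) − T sin 33.7° = 1216 − 676.46 = 539.54 N.
|H| = √(H_x² + H_y²) = √((1014.3)² + (539.54)²) = 1148.9 N.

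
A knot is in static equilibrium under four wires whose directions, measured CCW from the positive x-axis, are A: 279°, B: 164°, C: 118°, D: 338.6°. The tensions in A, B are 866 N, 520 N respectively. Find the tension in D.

T_D ≈ 1010 N

Resolve: ΣF_x = 866 cos 279° + 520 cos 164° + T_C cos 118° + T_D cos 338.6° = 0.
        ΣF_y = 866 sin 279° + 520 sin 164° + T_C sin 118° + T_D sin 338.6° = 0.
The known terms sum to (-364.4, -712) N, so -0.4695 T_C + 0.9311 T_D = 364.4 and 0.8829 T_C − 0.3649 T_D = 712.
Solving simultaneously: T_C = 1223 N, T_D = 1008 N.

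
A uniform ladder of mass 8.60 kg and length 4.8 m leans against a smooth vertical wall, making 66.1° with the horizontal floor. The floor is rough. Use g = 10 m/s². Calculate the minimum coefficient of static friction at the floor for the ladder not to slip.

ΣF_y = 0: N_floor = 8.60×10 = 86 N.
Torques about the foot: N_wall · 4.8 sin 66.1° = 8.60×10×2.4 cos 66.1° → N_wall = 19.055 N.
ΣF_x = 0: f_floor = N_wall = 19.055 N.
μ_min = f_floor / N_floor = 19.055 / 86 = 0.2216.

μ_min ≈ 0.222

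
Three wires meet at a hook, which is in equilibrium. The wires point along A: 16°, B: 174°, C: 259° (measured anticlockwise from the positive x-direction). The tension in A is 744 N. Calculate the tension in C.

Resolve: ΣF_x = 744 cos 16° + T_B cos 174° + T_C cos 259° = 0.
        ΣF_y = 744 sin 16° + T_B sin 174° + T_C sin 259° = 0.
The known terms sum to (715.2, 205.1) N, so -0.9945 T_B − 0.1908 T_C = -715.2 and 0.1045 T_B − 0.9816 T_C = -205.1.
Solving simultaneously: T_B = 665.4 N, T_C = 279.8 N.

T_C ≈ 280 N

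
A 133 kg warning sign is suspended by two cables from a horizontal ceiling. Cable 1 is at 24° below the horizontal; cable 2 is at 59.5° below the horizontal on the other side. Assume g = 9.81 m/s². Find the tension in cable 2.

Weight W = 133 × 9.81 = 1305 N acts straight down.
Horizontal: T_1 cos 24° = T_2 cos 59.5°  →  T_1 = 0.5556 T_2.
Vertical: T_1 sin 24° + T_2 sin 59.5° = 1305.
Substituting the horizontal relation into the vertical equation gives 1.088 T_2 = 1305, so T_2 = 1200 N.

T_2 ≈ 1200 N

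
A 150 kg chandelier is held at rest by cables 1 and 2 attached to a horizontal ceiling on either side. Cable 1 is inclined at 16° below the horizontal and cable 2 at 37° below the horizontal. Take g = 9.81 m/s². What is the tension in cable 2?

T_2 ≈ 1770 N

Weight W = 150 × 9.81 = 1472 N acts straight down.
Horizontal: T_1 cos 16° = T_2 cos 37°  →  T_1 = 0.8308 T_2.
Vertical: T_1 sin 16° + T_2 sin 37° = 1472.
Substituting the horizontal relation into the vertical equation gives 0.8308 T_2 = 1472, so T_2 = 1771 N.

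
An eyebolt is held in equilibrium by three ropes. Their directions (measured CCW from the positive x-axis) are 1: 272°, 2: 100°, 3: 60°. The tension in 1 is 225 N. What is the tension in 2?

Resolve: ΣF_x = 225 cos 272° + T_2 cos 100° + T_3 cos 60° = 0.
        ΣF_y = 225 sin 272° + T_2 sin 100° + T_3 sin 60° = 0.
The known terms sum to (7.852, -224.9) N, so -0.1736 T_2 + 0.5000 T_3 = -7.852 and 0.9848 T_2 + 0.8660 T_3 = 224.9.
Solving simultaneously: T_2 = 185.5 N, T_3 = 48.72 N.

T_2 ≈ 185 N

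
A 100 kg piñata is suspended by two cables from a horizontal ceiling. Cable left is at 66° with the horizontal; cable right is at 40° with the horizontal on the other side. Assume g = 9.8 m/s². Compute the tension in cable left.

T_left ≈ 781 N

Weight W = 100 × 9.8 = 980 N acts straight down.
Horizontal: T_left cos 66° = T_right cos 40°  →  T_right = 0.531 T_left.
Vertical: T_left sin 66° + T_right sin 40° = 980.
Substituting the horizontal relation into the vertical equation gives 1.255 T_left = 980, so T_left = 781 N.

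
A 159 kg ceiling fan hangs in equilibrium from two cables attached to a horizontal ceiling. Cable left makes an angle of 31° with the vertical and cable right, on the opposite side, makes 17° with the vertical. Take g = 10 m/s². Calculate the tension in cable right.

T_right ≈ 1100 N

Angles from the horizontal: cable left is 90° − 31° = 59°, cable right is 90° − 17° = 73°.
Weight W = 159 × 10 = 1590 N acts straight down.
Horizontal: T_left cos 59° = T_right cos 73°  →  T_left = 0.5677 T_right.
Vertical: T_left sin 59° + T_right sin 73° = 1590.
Substituting the horizontal relation into the vertical equation gives 1.443 T_right = 1590, so T_right = 1102 N.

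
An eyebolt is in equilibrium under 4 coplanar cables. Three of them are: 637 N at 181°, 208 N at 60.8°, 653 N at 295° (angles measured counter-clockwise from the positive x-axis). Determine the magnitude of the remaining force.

F ≈ 495 N

Sum the known components: ΣF_x = -259.5 N, ΣF_y = -421.4 N.
For equilibrium the remaining force must supply (−ΣF_x, −ΣF_y) = (259.5, 421.4) N.
Magnitude = √((259.5)² + (421.4)²) = 494.8 N; direction = atan2(421.4, 259.5) = 58.4°.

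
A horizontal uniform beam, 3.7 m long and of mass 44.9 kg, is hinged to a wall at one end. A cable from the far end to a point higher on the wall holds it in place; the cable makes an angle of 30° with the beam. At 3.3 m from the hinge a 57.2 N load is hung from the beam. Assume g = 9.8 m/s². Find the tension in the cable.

Take torques about the hinge: T sin 30° · 3.7 = 44.9×9.8×1.85 + 57.2×3.3 = 1002.8 N·m.
So T = 1002.8 / (0.5000 × 3.7) = 542.05 N.

T ≈ 542 N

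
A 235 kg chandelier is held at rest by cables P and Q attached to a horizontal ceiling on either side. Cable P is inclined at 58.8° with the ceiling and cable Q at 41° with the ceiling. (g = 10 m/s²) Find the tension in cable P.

T_P ≈ 1800 N

Weight W = 235 × 10 = 2350 N acts straight down.
Horizontal: T_P cos 58.8° = T_Q cos 41°  →  T_Q = 0.6864 T_P.
Vertical: T_P sin 58.8° + T_Q sin 41° = 2350.
Substituting the horizontal relation into the vertical equation gives 1.306 T_P = 2350, so T_P = 1800 N.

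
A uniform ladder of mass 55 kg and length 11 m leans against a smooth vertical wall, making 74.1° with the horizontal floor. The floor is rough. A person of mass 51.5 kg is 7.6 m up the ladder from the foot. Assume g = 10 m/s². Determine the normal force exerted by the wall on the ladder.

N_wall ≈ 180 N

Torques about the foot: N_wall · 11 sin 74.1° = 55×10×5.5 cos 74.1° + 51.5×10×7.6 cos 74.1° → N_wall = 179.69 N.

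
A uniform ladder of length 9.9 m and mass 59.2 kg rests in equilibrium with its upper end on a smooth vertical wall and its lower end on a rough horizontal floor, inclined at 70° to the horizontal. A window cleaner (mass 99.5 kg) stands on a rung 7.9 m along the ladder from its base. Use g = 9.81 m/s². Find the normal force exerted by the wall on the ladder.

N_wall ≈ 389 N

Torques about the foot: N_wall · 9.9 sin 70° = 59.2×9.81×4.95 cos 70° + 99.5×9.81×7.9 cos 70° → N_wall = 389.19 N.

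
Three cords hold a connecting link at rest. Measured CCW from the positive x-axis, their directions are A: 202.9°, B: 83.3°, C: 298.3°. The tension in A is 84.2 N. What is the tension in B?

T_B ≈ 146 N

Resolve: ΣF_x = 84.2 cos 202.9° + T_B cos 83.3° + T_C cos 298.3° = 0.
        ΣF_y = 84.2 sin 202.9° + T_B sin 83.3° + T_C sin 298.3° = 0.
The known terms sum to (-77.56, -32.76) N, so 0.1167 T_B + 0.4741 T_C = 77.56 and 0.9932 T_B − 0.8805 T_C = 32.76.
Solving simultaneously: T_B = 146.1 N, T_C = 127.6 N.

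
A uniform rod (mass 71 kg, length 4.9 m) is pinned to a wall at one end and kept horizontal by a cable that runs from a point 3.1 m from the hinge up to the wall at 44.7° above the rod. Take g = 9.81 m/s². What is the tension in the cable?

T ≈ 783 N

Take torques about the hinge: T sin 44.7° · 3.1 = 71×9.81×2.45 = 1706.4 N·m.
So T = 1706.4 / (0.7034 × 3.1) = 782.59 N.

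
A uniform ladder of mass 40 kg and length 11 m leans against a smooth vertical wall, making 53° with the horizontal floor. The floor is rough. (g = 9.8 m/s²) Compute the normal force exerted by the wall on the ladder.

N_wall ≈ 148 N

Torques about the foot: N_wall · 11 sin 53° = 40×9.8×5.5 cos 53° → N_wall = 147.7 N.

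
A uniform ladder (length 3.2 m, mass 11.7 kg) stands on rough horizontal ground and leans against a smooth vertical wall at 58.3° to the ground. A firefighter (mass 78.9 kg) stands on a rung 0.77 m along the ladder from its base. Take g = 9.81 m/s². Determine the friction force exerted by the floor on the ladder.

Torques about the foot: N_wall · 3.2 sin 58.3° = 11.7×9.81×1.6 cos 58.3° + 78.9×9.81×0.77 cos 58.3° → N_wall = 150.47 N.
ΣF_x = 0: f_floor = N_wall = 150.47 N.

f ≈ 150 N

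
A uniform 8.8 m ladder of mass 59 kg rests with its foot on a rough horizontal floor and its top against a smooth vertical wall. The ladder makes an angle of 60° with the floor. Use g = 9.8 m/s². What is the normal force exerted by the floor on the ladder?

N_floor ≈ 578 N

ΣF_y = 0: N_floor = 59×9.8 = 578.2 N.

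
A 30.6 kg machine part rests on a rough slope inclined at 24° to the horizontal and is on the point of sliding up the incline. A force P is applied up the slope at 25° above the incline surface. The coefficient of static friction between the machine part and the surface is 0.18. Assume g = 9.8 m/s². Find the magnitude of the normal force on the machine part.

N ≈ 200 N

On the verge of sliding up the incline, friction equals μN and acts down the slope.
Perpendicular: N + P sin 25° = W cos 24° = 274 N.
Along incline: P cos 25° = W sin 24° + μN  with W sin 24° = 122 N.
Solving the pair for P and N: P = 174.4 N, N = 200.3 N (and f = μN = 36.05 N).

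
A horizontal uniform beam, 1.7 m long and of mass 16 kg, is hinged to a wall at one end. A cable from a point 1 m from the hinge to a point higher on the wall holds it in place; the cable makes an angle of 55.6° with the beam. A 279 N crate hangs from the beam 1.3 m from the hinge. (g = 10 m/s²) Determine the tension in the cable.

T ≈ 604 N

Take torques about the hinge: T sin 55.6° · 1 = 16×10×0.85 + 279×1.3 = 498.7 N·m.
So T = 498.7 / (0.8251 × 1) = 604.4 N.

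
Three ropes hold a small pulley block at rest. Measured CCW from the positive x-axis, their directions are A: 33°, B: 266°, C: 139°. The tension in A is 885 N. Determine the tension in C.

T_C ≈ 885 N

Resolve: ΣF_x = 885 cos 33° + T_B cos 266° + T_C cos 139° = 0.
        ΣF_y = 885 sin 33° + T_B sin 266° + T_C sin 139° = 0.
The known terms sum to (742.2, 482) N, so -0.0698 T_B − 0.7547 T_C = -742.2 and -0.9976 T_B + 0.6561 T_C = -482.
Solving simultaneously: T_B = 1065 N, T_C = 885 N.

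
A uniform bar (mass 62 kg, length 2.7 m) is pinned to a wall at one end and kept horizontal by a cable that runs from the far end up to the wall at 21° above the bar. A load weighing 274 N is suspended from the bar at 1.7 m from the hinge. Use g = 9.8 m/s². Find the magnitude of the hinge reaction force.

Take torques about the hinge: T sin 21° · 2.7 = 62×9.8×1.35 + 274×1.7 = 1286.1 N·m.
So T = 1286.1 / (0.3584 × 2.7) = 1329.1 N.
ΣF_x = 0: H_x = T cos 21° = 1240.9 N.
ΣF_y = 0: H_y = (62×9.8 + 274) − T sin 21° = 881.6 − 476.32 = 405.28 N.
|H| = √(H_x² + H_y²) = √((1240.9)² + (405.28)²) = 1305.4 N.

|H| ≈ 1310 N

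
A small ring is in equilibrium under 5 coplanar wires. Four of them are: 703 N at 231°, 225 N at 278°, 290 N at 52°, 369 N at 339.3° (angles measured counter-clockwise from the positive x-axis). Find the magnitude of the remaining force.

Sum the known components: ΣF_x = 112.6 N, ΣF_y = -671.1 N.
For equilibrium the remaining force must supply (−ΣF_x, −ΣF_y) = (-112.6, 671.1) N.
Magnitude = √((-112.6)² + (671.1)²) = 680.4 N; direction = atan2(671.1, -112.6) = 99.5°.

F ≈ 680 N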